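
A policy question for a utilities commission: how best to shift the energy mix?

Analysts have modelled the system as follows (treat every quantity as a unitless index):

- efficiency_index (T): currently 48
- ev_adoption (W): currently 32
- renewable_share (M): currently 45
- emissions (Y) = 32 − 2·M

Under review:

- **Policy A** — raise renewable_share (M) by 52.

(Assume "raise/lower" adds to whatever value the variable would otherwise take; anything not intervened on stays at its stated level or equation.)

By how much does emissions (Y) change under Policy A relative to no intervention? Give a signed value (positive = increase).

Baseline:
  M = 45
  Y = 32 − 2·45 = -58
Policy A (M + 52):
  M = 45 + 52 = 97
  Y = 32 − 2·97 = -162
Change in Y: -162 − (-58) = -104

-104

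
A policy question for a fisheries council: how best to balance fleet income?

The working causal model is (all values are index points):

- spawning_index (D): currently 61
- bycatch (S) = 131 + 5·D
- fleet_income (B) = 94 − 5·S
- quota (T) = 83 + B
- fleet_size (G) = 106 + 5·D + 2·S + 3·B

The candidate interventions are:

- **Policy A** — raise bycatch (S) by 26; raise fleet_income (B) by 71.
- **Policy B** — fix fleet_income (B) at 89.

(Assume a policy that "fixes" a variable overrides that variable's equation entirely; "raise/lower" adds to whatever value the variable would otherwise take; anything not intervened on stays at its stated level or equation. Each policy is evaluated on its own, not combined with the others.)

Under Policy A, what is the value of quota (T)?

-2062

Policy A (S + 26, B + 71):
  D = 61
  S = 131 + 5·61 (+26 from intervention) = 462
  B = 94 − 5·462 (+71 from intervention) = -2145
  T = 83 + (-2145) = -2062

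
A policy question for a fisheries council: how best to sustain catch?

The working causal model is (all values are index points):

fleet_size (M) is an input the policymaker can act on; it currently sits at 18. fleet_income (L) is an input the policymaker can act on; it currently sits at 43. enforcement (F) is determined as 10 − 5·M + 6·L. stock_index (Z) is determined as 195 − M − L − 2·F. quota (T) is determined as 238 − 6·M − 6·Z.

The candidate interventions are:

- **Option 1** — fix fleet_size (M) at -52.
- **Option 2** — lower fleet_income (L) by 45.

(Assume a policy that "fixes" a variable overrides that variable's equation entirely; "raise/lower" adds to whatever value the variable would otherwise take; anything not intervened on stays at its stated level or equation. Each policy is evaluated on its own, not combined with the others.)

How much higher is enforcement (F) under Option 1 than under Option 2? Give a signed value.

620

Option 1 (M := -52):
  M = -52
  L = 43
  F = 10 − 5·(-52) + 6·43 = 528
Option 2 (L − 45):
  M = 18
  L = 43 − 45 = -2
  F = 10 − 5·18 + 6·(-2) = -92
F: 528 − (-92) = 620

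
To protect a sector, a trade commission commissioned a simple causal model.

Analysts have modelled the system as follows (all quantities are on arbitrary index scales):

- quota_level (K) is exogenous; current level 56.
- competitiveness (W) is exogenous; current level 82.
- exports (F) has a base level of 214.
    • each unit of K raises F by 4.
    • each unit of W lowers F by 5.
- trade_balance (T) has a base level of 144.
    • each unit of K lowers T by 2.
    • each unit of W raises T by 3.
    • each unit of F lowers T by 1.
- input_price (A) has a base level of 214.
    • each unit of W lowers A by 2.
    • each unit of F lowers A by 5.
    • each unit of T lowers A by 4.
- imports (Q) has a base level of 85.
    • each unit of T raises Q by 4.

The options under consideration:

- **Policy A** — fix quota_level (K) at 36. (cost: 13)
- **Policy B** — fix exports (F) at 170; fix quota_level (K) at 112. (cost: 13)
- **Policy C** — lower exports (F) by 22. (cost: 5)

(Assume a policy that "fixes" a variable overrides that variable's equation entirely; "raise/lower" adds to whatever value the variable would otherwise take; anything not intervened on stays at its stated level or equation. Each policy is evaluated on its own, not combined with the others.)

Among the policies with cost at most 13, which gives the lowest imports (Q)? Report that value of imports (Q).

69

Policy A (K := 36):
  K = 36
  W = 82
  F = 214 + 4·36 − 5·82 = -52
  T = 144 − 2·36 + 3·82 − (-52) = 370
  Q = 85 + 4·370 = 1565
Policy B (F := 170, K := 112):
  K = 112
  W = 82
  F = 170
  T = 144 − 2·112 + 3·82 − 170 = -4
  Q = 85 + 4·(-4) = 69
Policy C (F − 22):
  K = 56
  W = 82
  F = 214 + 4·56 − 5·82 (−22 from intervention) = 6
  T = 144 − 2·56 + 3·82 − 6 = 272
  Q = 85 + 4·272 = 1173
Comparing — Policy A: Q=1565, Policy B: Q=69, Policy C: Q=1173. Lowest is 69 (Policy B).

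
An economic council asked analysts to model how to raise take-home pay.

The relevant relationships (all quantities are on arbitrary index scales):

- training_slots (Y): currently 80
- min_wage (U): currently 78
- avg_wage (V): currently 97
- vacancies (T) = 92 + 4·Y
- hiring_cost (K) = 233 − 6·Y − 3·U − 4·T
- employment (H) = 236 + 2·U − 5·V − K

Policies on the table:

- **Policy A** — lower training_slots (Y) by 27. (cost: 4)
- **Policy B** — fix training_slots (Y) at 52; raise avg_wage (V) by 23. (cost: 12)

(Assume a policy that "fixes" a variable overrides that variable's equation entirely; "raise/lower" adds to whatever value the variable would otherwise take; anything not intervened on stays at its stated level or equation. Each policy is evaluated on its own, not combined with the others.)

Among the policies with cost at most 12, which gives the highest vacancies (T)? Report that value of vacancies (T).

Policy A (Y − 27):
  Y = 80 − 27 = 53
  T = 92 + 4·53 = 304
Policy B (Y := 52, V + 23):
  Y = 52
  T = 92 + 4·52 = 300
Comparing — Policy A: T=304, Policy B: T=300. Highest is 304 (Policy A).

304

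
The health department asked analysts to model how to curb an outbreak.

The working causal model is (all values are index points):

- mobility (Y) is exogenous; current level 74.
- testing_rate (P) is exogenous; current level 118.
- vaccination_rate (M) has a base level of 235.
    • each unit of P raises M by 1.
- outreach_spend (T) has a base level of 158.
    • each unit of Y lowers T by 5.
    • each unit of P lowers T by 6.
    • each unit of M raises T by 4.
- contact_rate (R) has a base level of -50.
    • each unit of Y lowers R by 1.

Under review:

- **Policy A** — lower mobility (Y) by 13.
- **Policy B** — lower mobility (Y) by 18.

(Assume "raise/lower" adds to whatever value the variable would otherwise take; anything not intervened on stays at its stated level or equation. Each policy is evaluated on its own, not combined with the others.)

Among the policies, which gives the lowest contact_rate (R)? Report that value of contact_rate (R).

Policy A (Y − 13):
  Y = 74 − 13 = 61
  R = -50 − 61 = -111
Policy B (Y − 18):
  Y = 74 − 18 = 56
  R = -50 − 56 = -106
Comparing — Policy A: R=-111, Policy B: R=-106. Lowest is -111 (Policy A).

-111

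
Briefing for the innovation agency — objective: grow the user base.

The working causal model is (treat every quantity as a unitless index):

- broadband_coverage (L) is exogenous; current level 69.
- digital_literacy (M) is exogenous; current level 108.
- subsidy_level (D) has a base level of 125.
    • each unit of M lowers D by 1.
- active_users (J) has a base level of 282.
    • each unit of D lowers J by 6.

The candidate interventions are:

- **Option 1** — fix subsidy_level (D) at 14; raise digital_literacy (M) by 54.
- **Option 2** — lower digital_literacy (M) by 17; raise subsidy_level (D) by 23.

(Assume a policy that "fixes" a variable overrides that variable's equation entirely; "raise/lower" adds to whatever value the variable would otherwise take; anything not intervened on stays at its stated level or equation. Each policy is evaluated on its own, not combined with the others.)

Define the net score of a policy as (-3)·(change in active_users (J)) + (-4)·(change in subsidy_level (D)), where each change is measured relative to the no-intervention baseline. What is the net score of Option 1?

Baseline:
  M = 108
  D = 125 − 108 = 17
  J = 282 − 6·17 = 180
Option 1 (D := 14, M + 54):
  M = 108 + 54 = 162
  D = 14
  J = 282 − 6·14 = 198
ΔJ = 198 − 180 = 18; ΔD = 14 − 17 = -3
Score = (-3)·18 + (-4)·(-3) = -42

-42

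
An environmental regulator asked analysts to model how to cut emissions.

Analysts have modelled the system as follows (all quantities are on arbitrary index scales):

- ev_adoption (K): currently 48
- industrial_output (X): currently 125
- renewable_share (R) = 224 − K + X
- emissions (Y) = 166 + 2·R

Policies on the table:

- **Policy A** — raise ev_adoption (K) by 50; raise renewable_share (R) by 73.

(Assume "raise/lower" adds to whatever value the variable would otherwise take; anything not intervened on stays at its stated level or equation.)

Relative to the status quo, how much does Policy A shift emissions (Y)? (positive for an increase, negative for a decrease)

46

Baseline:
  K = 48
  X = 125
  R = 224 − 48 + 125 = 301
  Y = 166 + 2·301 = 768
Policy A (K + 50, R + 73):
  K = 48 + 50 = 98
  X = 125
  R = 224 − 98 + 125 (+73 from intervention) = 324
  Y = 166 + 2·324 = 814
Change in Y: 814 − 768 = 46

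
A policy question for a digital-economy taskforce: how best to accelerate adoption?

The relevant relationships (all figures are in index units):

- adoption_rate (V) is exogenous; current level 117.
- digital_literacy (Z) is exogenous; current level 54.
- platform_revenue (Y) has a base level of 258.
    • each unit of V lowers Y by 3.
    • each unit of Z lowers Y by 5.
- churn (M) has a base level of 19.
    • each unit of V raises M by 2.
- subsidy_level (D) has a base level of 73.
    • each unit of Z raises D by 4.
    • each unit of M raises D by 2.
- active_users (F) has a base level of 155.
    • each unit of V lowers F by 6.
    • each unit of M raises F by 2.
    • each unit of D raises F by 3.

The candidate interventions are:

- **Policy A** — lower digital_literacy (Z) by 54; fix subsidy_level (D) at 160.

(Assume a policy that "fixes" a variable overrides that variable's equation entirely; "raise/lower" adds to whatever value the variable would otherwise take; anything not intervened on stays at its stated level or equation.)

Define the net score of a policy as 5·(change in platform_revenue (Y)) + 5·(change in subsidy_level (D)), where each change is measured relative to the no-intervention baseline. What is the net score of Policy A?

Baseline:
  V = 117
  Z = 54
  Y = 258 − 3·117 − 5·54 = -363
  M = 19 + 2·117 = 253
  D = 73 + 4·54 + 2·253 = 795
Policy A (Z − 54, D := 160):
  V = 117
  Z = 54 − 54 = 0
  Y = 258 − 3·117 − 5·0 = -93
  M = 19 + 2·117 = 253
  D = 160
ΔY = -93 − (-363) = 270; ΔD = 160 − 795 = -635
Score = 5·270 + 5·(-635) = -1825

-1825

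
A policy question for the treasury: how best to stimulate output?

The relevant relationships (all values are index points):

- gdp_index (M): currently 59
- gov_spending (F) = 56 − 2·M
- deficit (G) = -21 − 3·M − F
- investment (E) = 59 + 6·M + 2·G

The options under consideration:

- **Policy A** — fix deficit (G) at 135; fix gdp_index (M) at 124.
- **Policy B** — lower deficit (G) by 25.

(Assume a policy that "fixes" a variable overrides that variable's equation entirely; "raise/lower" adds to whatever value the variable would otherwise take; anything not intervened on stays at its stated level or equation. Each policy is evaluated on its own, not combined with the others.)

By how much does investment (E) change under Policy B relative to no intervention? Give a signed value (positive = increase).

Baseline:
  M = 59
  F = 56 − 2·59 = -62
  G = -21 − 3·59 − (-62) = -136
  E = 59 + 6·59 + 2·(-136) = 141
Policy B (G − 25):
  M = 59
  F = 56 − 2·59 = -62
  G = -21 − 3·59 − (-62) (−25 from intervention) = -161
  E = 59 + 6·59 + 2·(-161) = 91
Change in E: 91 − 141 = -50

-50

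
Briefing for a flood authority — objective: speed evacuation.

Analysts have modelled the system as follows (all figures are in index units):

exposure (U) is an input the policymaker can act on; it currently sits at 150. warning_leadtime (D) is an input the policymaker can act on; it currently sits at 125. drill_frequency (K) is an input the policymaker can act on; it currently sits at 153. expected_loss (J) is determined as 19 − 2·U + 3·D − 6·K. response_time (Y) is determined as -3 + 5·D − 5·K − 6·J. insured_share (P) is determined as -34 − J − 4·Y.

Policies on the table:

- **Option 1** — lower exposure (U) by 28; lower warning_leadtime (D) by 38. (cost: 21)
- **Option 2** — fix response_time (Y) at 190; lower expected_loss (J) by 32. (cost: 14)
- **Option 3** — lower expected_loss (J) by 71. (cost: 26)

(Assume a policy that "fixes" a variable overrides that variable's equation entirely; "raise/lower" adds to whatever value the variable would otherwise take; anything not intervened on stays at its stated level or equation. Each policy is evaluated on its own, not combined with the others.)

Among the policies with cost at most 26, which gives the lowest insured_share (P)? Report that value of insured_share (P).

-20047

Option 1 (U − 28, D − 38):
  U = 150 − 28 = 122
  D = 125 − 38 = 87
  K = 153
  J = 19 − 2·122 + 3·87 − 6·153 = -882
  Y = -3 + 5·87 − 5·153 − 6·(-882) = 4959
  P = -34 − (-882) − 4·4959 = -18988
Option 2 (Y := 190, J − 32):
  U = 150
  D = 125
  K = 153
  J = 19 − 2·150 + 3·125 − 6·153 (−32 from intervention) = -856
  Y = 190
  P = -34 − (-856) − 4·190 = 62
Option 3 (J − 71):
  U = 150
  D = 125
  K = 153
  J = 19 − 2·150 + 3·125 − 6·153 (−71 from intervention) = -895
  Y = -3 + 5·125 − 5·153 − 6·(-895) = 5227
  P = -34 − (-895) − 4·5227 = -20047
Comparing — Option 1: P=-18988, Option 2: P=62, Option 3: P=-20047. Lowest is -20047 (Option 3).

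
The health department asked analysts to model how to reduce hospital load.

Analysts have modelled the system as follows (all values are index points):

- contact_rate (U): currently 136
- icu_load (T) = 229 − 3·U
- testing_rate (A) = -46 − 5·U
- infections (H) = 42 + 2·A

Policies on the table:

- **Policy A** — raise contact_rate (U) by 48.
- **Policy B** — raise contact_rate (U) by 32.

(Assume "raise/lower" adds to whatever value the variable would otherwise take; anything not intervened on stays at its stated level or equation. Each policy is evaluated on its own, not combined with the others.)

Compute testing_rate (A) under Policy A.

-966

Policy A (U + 48):
  U = 136 + 48 = 184
  A = -46 − 5·184 = -966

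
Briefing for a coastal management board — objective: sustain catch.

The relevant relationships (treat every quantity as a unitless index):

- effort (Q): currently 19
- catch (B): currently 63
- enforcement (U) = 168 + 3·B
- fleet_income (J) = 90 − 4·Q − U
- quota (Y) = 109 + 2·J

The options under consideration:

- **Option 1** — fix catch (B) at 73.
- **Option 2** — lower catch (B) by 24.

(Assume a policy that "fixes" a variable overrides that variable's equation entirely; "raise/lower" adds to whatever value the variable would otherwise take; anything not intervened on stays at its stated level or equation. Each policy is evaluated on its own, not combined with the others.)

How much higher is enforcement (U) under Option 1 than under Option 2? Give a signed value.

102

Option 1 (B := 73):
  B = 73
  U = 168 + 3·73 = 387
Option 2 (B − 24):
  B = 63 − 24 = 39
  U = 168 + 3·39 = 285
U: 387 − 285 = 102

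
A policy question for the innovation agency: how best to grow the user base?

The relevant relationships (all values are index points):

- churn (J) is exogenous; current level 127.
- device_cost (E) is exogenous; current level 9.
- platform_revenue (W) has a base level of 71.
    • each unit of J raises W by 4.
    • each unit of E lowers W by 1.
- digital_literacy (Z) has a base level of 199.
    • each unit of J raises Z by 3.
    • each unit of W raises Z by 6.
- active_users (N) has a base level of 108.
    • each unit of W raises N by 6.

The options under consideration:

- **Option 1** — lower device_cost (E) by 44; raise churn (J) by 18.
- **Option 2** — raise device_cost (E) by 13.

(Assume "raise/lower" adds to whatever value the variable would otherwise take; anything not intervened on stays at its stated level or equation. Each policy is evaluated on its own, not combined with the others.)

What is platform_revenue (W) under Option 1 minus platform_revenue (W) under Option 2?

129

Option 1 (E − 44, J + 18):
  J = 127 + 18 = 145
  E = 9 − 44 = -35
  W = 71 + 4·145 − (-35) = 686
Option 2 (E + 13):
  J = 127
  E = 9 + 13 = 22
  W = 71 + 4·127 − 22 = 557
W: 686 − 557 = 129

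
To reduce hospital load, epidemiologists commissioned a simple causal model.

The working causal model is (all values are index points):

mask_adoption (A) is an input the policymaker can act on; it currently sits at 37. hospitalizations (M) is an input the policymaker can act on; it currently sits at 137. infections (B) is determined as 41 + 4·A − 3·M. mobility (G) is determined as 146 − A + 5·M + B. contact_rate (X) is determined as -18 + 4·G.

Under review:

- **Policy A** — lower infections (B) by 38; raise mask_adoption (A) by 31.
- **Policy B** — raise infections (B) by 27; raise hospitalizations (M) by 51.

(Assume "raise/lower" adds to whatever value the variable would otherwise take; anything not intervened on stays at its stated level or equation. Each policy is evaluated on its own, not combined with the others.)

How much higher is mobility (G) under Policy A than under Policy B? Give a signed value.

-74

Policy A (B − 38, A + 31):
  A = 37 + 31 = 68
  M = 137
  B = 41 + 4·68 − 3·137 (−38 from intervention) = -136
  G = 146 − 68 + 5·137 + (-136) = 627
Policy B (B + 27, M + 51):
  A = 37
  M = 137 + 51 = 188
  B = 41 + 4·37 − 3·188 (+27 from intervention) = -348
  G = 146 − 37 + 5·188 + (-348) = 701
G: 627 − 701 = -74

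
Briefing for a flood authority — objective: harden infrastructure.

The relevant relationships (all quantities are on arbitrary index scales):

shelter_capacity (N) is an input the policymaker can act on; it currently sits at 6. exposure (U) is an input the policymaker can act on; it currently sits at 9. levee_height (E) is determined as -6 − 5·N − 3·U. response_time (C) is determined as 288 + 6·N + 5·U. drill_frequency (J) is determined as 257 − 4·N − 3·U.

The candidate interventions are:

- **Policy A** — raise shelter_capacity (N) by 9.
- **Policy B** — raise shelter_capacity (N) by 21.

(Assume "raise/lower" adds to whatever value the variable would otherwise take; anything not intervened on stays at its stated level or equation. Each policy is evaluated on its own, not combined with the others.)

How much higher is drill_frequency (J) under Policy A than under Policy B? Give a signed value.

Policy A (N + 9):
  N = 6 + 9 = 15
  U = 9
  J = 257 − 4·15 − 3·9 = 170
Policy B (N + 21):
  N = 6 + 21 = 27
  U = 9
  J = 257 − 4·27 − 3·9 = 122
J: 170 − 122 = 48

48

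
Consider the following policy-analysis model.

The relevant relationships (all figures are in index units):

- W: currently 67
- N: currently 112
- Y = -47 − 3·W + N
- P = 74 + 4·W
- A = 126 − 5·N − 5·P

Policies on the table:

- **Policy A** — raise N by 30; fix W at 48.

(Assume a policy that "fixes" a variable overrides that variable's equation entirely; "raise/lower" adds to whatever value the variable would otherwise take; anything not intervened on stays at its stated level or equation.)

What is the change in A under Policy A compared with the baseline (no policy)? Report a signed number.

230

Baseline:
  W = 67
  N = 112
  P = 74 + 4·67 = 342
  A = 126 − 5·112 − 5·342 = -2144
Policy A (N + 30, W := 48):
  W = 48
  N = 112 + 30 = 142
  P = 74 + 4·48 = 266
  A = 126 − 5·142 − 5·266 = -1914
Change in A: -1914 − (-2144) = 230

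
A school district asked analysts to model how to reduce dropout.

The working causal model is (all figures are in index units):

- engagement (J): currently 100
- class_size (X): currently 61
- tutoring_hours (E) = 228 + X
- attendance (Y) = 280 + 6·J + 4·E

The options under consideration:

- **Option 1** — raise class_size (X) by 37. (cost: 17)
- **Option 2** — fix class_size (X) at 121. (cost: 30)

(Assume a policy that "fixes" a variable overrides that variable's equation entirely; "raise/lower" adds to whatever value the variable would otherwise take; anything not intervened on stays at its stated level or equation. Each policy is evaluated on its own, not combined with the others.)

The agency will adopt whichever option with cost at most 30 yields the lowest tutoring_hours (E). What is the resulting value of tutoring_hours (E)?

Option 1 (X + 37):
  X = 61 + 37 = 98
  E = 228 + 98 = 326
Option 2 (X := 121):
  X = 121
  E = 228 + 121 = 349
Comparing — Option 1: E=326, Option 2: E=349. Lowest is 326 (Option 1).

326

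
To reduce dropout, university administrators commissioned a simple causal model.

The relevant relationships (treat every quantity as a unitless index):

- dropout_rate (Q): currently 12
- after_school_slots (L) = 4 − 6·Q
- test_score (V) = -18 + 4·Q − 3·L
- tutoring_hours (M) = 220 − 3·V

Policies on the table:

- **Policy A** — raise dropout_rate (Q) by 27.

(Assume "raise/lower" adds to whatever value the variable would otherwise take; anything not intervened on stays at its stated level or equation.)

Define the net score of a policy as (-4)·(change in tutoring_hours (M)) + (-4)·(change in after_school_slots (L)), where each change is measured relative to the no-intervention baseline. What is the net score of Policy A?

Baseline:
  Q = 12
  L = 4 − 6·12 = -68
  V = -18 + 4·12 − 3·(-68) = 234
  M = 220 − 3·234 = -482
Policy A (Q + 27):
  Q = 12 + 27 = 39
  L = 4 − 6·39 = -230
  V = -18 + 4·39 − 3·(-230) = 828
  M = 220 − 3·828 = -2264
ΔM = -2264 − (-482) = -1782; ΔL = -230 − (-68) = -162
Score = (-4)·(-1782) + (-4)·(-162) = 7776

7776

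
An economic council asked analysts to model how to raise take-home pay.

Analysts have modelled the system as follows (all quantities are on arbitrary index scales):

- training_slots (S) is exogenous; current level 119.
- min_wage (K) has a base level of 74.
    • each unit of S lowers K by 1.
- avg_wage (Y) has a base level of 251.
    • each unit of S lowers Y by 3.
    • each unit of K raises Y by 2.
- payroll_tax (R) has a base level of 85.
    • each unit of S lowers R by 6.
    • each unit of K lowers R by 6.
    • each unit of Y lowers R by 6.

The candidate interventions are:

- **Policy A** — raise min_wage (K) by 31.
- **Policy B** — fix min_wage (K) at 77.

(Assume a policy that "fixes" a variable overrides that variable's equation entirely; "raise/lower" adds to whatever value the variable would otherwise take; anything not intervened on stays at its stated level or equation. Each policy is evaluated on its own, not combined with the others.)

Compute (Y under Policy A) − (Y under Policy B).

Policy A (K + 31):
  S = 119
  K = 74 − 119 (+31 from intervention) = -14
  Y = 251 − 3·119 + 2·(-14) = -134
Policy B (K := 77):
  S = 119
  K = 77
  Y = 251 − 3·119 + 2·77 = 48
Y: -134 − 48 = -182

-182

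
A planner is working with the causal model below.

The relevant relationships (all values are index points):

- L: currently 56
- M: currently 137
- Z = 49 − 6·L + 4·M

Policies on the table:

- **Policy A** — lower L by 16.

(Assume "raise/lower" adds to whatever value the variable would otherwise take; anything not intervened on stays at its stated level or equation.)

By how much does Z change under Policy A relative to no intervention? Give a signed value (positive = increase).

Baseline:
  L = 56
  M = 137
  Z = 49 − 6·56 + 4·137 = 261
Policy A (L − 16):
  L = 56 − 16 = 40
  M = 137
  Z = 49 − 6·40 + 4·137 = 357
Change in Z: 357 − 261 = 96

96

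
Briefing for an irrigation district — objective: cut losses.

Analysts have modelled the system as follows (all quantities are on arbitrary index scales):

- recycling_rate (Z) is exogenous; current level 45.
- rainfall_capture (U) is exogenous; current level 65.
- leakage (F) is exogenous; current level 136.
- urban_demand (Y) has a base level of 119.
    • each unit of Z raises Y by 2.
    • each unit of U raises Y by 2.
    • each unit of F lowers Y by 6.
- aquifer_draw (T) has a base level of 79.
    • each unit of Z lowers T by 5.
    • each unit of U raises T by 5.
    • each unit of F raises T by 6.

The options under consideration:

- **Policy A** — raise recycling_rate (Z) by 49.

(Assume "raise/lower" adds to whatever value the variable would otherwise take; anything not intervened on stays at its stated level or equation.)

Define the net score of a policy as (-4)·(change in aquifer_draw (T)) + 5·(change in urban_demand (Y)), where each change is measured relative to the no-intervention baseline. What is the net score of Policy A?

Baseline:
  Z = 45
  U = 65
  F = 136
  Y = 119 + 2·45 + 2·65 − 6·136 = -477
  T = 79 − 5·45 + 5·65 + 6·136 = 995
Policy A (Z + 49):
  Z = 45 + 49 = 94
  U = 65
  F = 136
  Y = 119 + 2·94 + 2·65 − 6·136 = -379
  T = 79 − 5·94 + 5·65 + 6·136 = 750
ΔT = 750 − 995 = -245; ΔY = -379 − (-477) = 98
Score = (-4)·(-245) + 5·98 = 1470

1470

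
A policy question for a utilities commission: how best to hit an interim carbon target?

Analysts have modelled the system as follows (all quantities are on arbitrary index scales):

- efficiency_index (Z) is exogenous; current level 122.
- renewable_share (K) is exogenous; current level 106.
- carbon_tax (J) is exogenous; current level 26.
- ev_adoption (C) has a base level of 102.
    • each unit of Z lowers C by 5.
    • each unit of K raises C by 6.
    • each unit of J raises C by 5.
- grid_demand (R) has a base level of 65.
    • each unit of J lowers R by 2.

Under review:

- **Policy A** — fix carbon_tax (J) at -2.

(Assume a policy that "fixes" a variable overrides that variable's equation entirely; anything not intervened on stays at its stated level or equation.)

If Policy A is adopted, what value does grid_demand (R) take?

Policy A (J := -2):
  J = -2
  R = 65 − 2·(-2) = 69

69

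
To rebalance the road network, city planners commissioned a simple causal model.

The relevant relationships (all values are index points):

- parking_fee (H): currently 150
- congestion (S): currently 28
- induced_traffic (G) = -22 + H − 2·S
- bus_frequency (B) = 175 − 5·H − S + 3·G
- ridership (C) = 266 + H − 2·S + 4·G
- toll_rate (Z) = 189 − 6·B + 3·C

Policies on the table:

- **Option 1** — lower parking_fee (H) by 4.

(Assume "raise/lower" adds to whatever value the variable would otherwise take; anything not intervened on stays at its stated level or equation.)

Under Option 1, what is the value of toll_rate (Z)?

4347

Option 1 (H − 4):
  H = 150 − 4 = 146
  S = 28
  G = -22 + 146 − 2·28 = 68
  B = 175 − 5·146 − 28 + 3·68 = -379
  C = 266 + 146 − 2·28 + 4·68 = 628
  Z = 189 − 6·(-379) + 3·628 = 4347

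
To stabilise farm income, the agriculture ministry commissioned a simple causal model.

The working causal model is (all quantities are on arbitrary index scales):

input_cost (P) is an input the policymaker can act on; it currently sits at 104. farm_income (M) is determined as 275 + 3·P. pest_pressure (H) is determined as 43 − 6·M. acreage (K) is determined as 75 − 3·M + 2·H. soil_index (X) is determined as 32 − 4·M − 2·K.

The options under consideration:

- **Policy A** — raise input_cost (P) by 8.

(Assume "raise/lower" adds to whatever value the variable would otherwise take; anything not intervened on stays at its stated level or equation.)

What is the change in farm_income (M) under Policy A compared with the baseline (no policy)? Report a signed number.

24

Baseline:
  P = 104
  M = 275 + 3·104 = 587
Policy A (P + 8):
  P = 104 + 8 = 112
  M = 275 + 3·112 = 611
Change in M: 611 − 587 = 24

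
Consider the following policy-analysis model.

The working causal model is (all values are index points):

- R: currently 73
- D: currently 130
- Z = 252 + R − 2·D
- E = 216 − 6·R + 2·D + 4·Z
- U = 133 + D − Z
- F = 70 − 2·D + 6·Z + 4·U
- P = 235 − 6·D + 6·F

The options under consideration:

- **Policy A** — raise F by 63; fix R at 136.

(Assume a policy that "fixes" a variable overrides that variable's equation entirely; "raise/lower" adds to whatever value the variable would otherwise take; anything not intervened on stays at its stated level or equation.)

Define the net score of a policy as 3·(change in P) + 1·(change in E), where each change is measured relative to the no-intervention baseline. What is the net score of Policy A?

3276

Baseline:
  R = 73
  D = 130
  Z = 252 + 73 − 2·130 = 65
  E = 216 − 6·73 + 2·130 + 4·65 = 298
  U = 133 + 130 − 65 = 198
  F = 70 − 2·130 + 6·65 + 4·198 = 992
  P = 235 − 6·130 + 6·992 = 5407
Policy A (F + 63, R := 136):
  R = 136
  D = 130
  Z = 252 + 136 − 2·130 = 128
  E = 216 − 6·136 + 2·130 + 4·128 = 172
  U = 133 + 130 − 128 = 135
  F = 70 − 2·130 + 6·128 + 4·135 (+63 from intervention) = 1181
  P = 235 − 6·130 + 6·1181 = 6541
ΔP = 6541 − 5407 = 1134; ΔE = 172 − 298 = -126
Score = 3·1134 + 1·(-126) = 3276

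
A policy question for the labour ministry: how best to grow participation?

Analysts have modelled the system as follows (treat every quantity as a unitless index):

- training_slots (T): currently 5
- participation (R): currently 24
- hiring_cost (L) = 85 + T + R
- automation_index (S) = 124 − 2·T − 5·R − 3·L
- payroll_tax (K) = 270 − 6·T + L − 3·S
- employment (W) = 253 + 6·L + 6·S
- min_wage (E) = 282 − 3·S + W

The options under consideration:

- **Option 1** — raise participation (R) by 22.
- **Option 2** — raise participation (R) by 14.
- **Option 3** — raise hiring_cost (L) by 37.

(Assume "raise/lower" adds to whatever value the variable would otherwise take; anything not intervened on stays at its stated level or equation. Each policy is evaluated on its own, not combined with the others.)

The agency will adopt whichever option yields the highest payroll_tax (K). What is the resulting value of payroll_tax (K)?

1948

Option 1 (R + 22):
  T = 5
  R = 24 + 22 = 46
  L = 85 + 5 + 46 = 136
  S = 124 − 2·5 − 5·46 − 3·136 = -524
  K = 270 − 6·5 + 136 − 3·(-524) = 1948
Option 2 (R + 14):
  T = 5
  R = 24 + 14 = 38
  L = 85 + 5 + 38 = 128
  S = 124 − 2·5 − 5·38 − 3·128 = -460
  K = 270 − 6·5 + 128 − 3·(-460) = 1748
Option 3 (L + 37):
  T = 5
  R = 24
  L = 85 + 5 + 24 (+37 from intervention) = 151
  S = 124 − 2·5 − 5·24 − 3·151 = -459
  K = 270 − 6·5 + 151 − 3·(-459) = 1768
Comparing — Option 1: K=1948, Option 2: K=1748, Option 3: K=1768. Highest is 1948 (Option 1).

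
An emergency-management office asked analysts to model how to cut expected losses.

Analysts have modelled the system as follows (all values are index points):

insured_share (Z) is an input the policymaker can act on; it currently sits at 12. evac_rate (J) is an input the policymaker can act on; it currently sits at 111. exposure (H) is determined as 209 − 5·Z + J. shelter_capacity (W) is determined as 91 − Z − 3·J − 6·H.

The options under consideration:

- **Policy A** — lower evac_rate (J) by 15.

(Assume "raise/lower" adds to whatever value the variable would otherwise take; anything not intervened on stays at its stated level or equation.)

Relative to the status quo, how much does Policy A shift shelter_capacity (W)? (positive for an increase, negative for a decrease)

Baseline:
  Z = 12
  J = 111
  H = 209 − 5·12 + 111 = 260
  W = 91 − 12 − 3·111 − 6·260 = -1814
Policy A (J − 15):
  Z = 12
  J = 111 − 15 = 96
  H = 209 − 5·12 + 96 = 245
  W = 91 − 12 − 3·96 − 6·245 = -1679
Change in W: -1679 − (-1814) = 135

135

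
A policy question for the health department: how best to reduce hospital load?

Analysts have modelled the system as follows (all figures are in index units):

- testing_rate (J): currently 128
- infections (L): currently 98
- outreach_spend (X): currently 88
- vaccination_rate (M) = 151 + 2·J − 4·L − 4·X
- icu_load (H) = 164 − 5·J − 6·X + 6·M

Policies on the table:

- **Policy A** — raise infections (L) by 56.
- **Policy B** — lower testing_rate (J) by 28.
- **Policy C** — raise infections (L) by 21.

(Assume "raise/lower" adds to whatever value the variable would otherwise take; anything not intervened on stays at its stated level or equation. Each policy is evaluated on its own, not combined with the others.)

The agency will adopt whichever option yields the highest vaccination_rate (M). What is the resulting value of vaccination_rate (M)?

-393

Policy A (L + 56):
  J = 128
  L = 98 + 56 = 154
  X = 88
  M = 151 + 2·128 − 4·154 − 4·88 = -561
Policy B (J − 28):
  J = 128 − 28 = 100
  L = 98
  X = 88
  M = 151 + 2·100 − 4·98 − 4·88 = -393
Policy C (L + 21):
  J = 128
  L = 98 + 21 = 119
  X = 88
  M = 151 + 2·128 − 4·119 − 4·88 = -421
Comparing — Policy A: M=-561, Policy B: M=-393, Policy C: M=-421. Highest is -393 (Policy B).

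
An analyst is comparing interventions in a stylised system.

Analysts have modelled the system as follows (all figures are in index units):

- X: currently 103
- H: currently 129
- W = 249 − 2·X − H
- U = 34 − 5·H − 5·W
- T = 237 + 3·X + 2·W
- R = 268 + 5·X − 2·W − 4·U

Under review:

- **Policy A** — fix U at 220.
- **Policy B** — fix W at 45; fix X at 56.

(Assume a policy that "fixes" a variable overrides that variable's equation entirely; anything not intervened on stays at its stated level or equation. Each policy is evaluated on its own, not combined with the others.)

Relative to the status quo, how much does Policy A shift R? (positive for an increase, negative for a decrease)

-1604

Baseline:
  X = 103
  H = 129
  W = 249 − 2·103 − 129 = -86
  U = 34 − 5·129 − 5·(-86) = -181
  R = 268 + 5·103 − 2·(-86) − 4·(-181) = 1679
Policy A (U := 220):
  X = 103
  H = 129
  W = 249 − 2·103 − 129 = -86
  U = 220
  R = 268 + 5·103 − 2·(-86) − 4·220 = 75
Change in R: 75 − 1679 = -1604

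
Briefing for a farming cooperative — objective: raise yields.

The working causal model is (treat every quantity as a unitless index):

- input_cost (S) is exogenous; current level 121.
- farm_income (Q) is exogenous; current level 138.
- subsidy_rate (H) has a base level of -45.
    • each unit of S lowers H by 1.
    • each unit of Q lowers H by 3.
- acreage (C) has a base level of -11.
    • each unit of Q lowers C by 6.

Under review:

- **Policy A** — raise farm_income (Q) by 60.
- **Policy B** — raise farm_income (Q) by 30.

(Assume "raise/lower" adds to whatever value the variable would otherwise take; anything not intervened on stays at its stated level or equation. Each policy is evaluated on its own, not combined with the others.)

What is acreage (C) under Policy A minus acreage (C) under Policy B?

-180

Policy A (Q + 60):
  Q = 138 + 60 = 198
  C = -11 − 6·198 = -1199
Policy B (Q + 30):
  Q = 138 + 30 = 168
  C = -11 − 6·168 = -1019
C: -1199 − (-1019) = -180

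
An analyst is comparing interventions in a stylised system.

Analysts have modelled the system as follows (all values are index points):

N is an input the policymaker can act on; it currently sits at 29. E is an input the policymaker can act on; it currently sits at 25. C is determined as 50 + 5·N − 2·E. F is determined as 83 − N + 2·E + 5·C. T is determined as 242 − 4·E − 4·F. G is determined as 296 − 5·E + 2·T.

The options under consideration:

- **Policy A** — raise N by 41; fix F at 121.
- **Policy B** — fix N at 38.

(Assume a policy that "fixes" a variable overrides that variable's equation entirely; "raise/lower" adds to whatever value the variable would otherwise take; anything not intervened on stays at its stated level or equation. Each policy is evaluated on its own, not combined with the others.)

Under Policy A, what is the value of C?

350

Policy A (N + 41, F := 121):
  N = 29 + 41 = 70
  E = 25
  C = 50 + 5·70 − 2·25 = 350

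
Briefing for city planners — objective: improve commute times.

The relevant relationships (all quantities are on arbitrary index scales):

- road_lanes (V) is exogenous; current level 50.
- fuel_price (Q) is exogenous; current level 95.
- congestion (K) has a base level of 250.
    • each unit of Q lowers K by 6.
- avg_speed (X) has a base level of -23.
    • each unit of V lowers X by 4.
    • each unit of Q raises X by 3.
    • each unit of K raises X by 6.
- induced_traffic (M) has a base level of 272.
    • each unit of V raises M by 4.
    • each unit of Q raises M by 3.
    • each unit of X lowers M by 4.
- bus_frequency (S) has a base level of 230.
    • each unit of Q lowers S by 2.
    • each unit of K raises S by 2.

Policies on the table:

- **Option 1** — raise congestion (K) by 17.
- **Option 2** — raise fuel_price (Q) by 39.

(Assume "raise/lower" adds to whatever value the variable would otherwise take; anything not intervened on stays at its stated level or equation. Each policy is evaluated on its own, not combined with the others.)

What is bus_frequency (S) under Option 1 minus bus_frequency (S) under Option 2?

Option 1 (K + 17):
  Q = 95
  K = 250 − 6·95 (+17 from intervention) = -303
  S = 230 − 2·95 + 2·(-303) = -566
Option 2 (Q + 39):
  Q = 95 + 39 = 134
  K = 250 − 6·134 = -554
  S = 230 − 2·134 + 2·(-554) = -1146
S: -566 − (-1146) = 580

580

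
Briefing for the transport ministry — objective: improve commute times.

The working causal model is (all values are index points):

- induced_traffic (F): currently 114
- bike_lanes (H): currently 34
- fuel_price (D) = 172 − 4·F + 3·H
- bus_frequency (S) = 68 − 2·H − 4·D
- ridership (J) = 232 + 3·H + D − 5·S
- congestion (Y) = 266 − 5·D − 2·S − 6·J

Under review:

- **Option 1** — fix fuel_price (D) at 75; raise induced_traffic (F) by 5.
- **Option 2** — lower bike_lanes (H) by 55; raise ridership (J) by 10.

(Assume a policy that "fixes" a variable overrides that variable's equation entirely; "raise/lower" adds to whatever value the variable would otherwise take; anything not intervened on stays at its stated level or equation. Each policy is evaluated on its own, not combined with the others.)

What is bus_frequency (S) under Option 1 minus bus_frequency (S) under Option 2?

Option 1 (D := 75, F + 5):
  F = 114 + 5 = 119
  H = 34
  D = 75
  S = 68 − 2·34 − 4·75 = -300
Option 2 (H − 55, J + 10):
  F = 114
  H = 34 − 55 = -21
  D = 172 − 4·114 + 3·(-21) = -347
  S = 68 − 2·(-21) − 4·(-347) = 1498
S: -300 − 1498 = -1798

-1798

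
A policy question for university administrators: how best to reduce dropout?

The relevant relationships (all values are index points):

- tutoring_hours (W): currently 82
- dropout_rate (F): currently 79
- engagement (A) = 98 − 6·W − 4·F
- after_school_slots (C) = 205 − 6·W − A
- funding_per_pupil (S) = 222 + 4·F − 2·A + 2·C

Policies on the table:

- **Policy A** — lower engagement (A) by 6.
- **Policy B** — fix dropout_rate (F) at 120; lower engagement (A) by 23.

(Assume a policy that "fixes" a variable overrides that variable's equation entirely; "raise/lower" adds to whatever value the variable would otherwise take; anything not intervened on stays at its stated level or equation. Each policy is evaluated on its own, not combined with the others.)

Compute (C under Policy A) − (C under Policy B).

Policy A (A − 6):
  W = 82
  F = 79
  A = 98 − 6·82 − 4·79 (−6 from intervention) = -716
  C = 205 − 6·82 − (-716) = 429
Policy B (F := 120, A − 23):
  W = 82
  F = 120
  A = 98 − 6·82 − 4·120 (−23 from intervention) = -897
  C = 205 − 6·82 − (-897) = 610
C: 429 − 610 = -181

-181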